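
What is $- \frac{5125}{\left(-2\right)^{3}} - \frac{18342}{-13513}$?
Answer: $\frac{69400861}{108104} \approx 641.98$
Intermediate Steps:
$- \frac{5125}{\left(-2\right)^{3}} - \frac{18342}{-13513} = - \frac{5125}{-8} - - \frac{18342}{13513} = \left(-5125\right) \left(- \frac{1}{8}\right) + \frac{18342}{13513} = \frac{5125}{8} + \frac{18342}{13513} = \frac{69400861}{108104}$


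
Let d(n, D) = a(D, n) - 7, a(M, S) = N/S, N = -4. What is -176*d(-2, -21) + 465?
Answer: 1345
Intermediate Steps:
a(M, S) = -4/S
d(n, D) = -7 - 4/n (d(n, D) = -4/n - 7 = -7 - 4/n)
-176*d(-2, -21) + 465 = -176*(-7 - 4/(-2)) + 465 = -176*(-7 - 4*(-1/2)) + 465 = -176*(-7 + 2) + 465 = -176*(-5) + 465 = 880 + 465 = 1345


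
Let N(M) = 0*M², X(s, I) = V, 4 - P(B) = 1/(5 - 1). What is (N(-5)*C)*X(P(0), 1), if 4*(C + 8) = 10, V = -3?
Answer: 0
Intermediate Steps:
P(B) = 15/4 (P(B) = 4 - 1/(5 - 1) = 4 - 1/4 = 4 - 1*¼ = 4 - ¼ = 15/4)
X(s, I) = -3
N(M) = 0
C = -11/2 (C = -8 + (¼)*10 = -8 + 5/2 = -11/2 ≈ -5.5000)
(N(-5)*C)*X(P(0), 1) = (0*(-11/2))*(-3) = 0*(-3) = 0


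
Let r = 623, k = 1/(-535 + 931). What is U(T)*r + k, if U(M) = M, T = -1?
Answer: -246707/396 ≈ -623.00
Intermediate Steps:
k = 1/396 ≈ 0.0025253
U(T)*r + k = -1*623 + 1/396 = -623 + 1/396 = -246707/396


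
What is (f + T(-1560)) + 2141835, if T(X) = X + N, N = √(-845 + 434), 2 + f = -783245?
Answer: 1357028 + I*√411 ≈ 1.357e+6 + 20.273*I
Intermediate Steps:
f = -783247 (f = -2 - 783245 = -783247)
N = I*√411 (N = √(-411) = I*√411 ≈ 20.273*I)
T(X) = X + I*√411
(f + T(-1560)) + 2141835 = (-783247 + (-1560 + I*√411)) + 2141835 = (-784807 + I*√411) + 2141835 = 1357028 + I*√411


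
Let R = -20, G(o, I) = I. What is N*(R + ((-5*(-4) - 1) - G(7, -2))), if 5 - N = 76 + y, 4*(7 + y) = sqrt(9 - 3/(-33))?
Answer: -64 - 5*sqrt(11)/22 ≈ -64.754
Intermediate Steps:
y = -7 + 5*sqrt(11)/22 (y = -7 + sqrt(9 - 3/(-33))/4 = -7 + sqrt(9 - 3*(-1/33))/4 = -7 + sqrt(9 + 1/11)/4 = -7 + sqrt(100/11)/4 = -7 + (10*sqrt(11)/11)/4 = -7 + 5*sqrt(11)/22 ≈ -6.2462)
N = -64 - 5*sqrt(11)/22 (N = 5 - (76 + (-7 + 5*sqrt(11)/22)) = 5 - (69 + 5*sqrt(11)/22) = 5 + (-69 - 5*sqrt(11)/22) = -64 - 5*sqrt(11)/22 ≈ -64.754)
N*(R + ((-5*(-4) - 1) - G(7, -2))) = (-64 - 5*sqrt(11)/22)*(-20 + ((-5*(-4) - 1) - 1*(-2))) = (-64 - 5*sqrt(11)/22)*(-20 + ((20 - 1) + 2)) = (-64 - 5*sqrt(11)/22)*(-20 + (19 + 2)) = (-64 - 5*sqrt(11)/22)*(-20 + 21) = (-64 - 5*sqrt(11)/22)*1 = -64 - 5*sqrt(11)/22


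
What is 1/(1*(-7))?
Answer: -⅐ ≈ -0.14286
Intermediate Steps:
1/(1*(-7)) = 1/(-7) = -⅐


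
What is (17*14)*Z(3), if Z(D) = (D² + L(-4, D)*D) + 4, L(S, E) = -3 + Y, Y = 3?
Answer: 3094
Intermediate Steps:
L(S, E) = 0 (L(S, E) = -3 + 3 = 0)
Z(D) = 4 + D² (Z(D) = (D² + 0*D) + 4 = (D² + 0) + 4 = D² + 4 = 4 + D²)
(17*14)*Z(3) = (17*14)*(4 + 3²) = 238*(4 + 9) = 238*13 = 3094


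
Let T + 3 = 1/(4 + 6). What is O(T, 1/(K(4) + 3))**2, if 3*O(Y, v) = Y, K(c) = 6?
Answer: 841/900 ≈ 0.93444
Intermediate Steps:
T = -29/10 (T = -3 + 1/(4 + 6) = -3 + 1/10 = -29/10 ≈ -2.9000)
O(Y, v) = Y/3
O(T, 1/(K(4) + 3))**2 = ((1/3)*(-29/10))**2 = (-29/30)**2 = 841/900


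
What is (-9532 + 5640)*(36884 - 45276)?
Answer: 32661664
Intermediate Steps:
(-9532 + 5640)*(36884 - 45276) = -3892*(-8392) = 32661664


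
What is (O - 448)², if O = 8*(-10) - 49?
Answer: 332929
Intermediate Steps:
O = -129 (O = -80 - 49 = -129)
(O - 448)² = (-129 - 448)² = (-577)² = 332929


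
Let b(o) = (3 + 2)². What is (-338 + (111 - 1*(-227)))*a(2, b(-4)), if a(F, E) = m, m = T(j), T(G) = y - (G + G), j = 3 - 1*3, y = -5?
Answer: 0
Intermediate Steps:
b(o) = 25 (b(o) = 5² = 25)
j = 0 (j = 3 - 3 = 0)
T(G) = -5 - 2*G (T(G) = -5 - (G + G) = -5 - 2*G)
m = -5 (m = -5 - 2*0 = -5 + 0 = -5)
a(F, E) = -5
(-338 + (111 - 1*(-227)))*a(2, b(-4)) = (-338 + (111 - 1*(-227)))*(-5) = (-338 + (111 + 227))*(-5) = (-338 + 338)*(-5) = 0*(-5) = 0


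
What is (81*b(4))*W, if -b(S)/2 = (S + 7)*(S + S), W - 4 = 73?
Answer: -1097712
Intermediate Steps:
W = 77 (W = 4 + 73 = 77)
b(S) = -4*S*(7 + S) (b(S) = -2*(S + 7)*(S + S) = -2*(7 + S)*2*S = -4*S*(7 + S))
(81*b(4))*W = (81*(-4*4*(7 + 4)))*77 = (81*(-4*4*11))*77 = (81*(-176))*77 = -14256*77 = -1097712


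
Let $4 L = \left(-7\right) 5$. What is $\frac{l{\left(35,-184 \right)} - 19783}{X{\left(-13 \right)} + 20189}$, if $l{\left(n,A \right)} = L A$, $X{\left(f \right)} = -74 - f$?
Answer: $- \frac{1069}{1184} \approx -0.90287$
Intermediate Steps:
$L = - \frac{35}{4}$ ($L = \frac{\left(-7\right) 5}{4} = \frac{1}{4} \left(-35\right) = - \frac{35}{4} \approx -8.75$)
$l{\left(n,A \right)} = - \frac{35 A}{4}$
$\frac{l{\left(35,-184 \right)} - 19783}{X{\left(-13 \right)} + 20189} = \frac{\left(- \frac{35}{4}\right) \left(-184\right) - 19783}{\left(-74 - -13\right) + 20189} = \frac{1610 - 19783}{\left(-74 + 13\right) + 20189} = - \frac{18173}{-61 + 20189} = - \frac{18173}{20128} = \left(-18173\right) \frac{1}{20128} = - \frac{1069}{1184}$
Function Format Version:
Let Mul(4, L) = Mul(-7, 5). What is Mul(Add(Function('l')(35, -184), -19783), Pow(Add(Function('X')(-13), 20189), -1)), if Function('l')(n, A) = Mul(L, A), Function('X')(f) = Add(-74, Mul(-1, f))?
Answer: Rational(-1069, 1184) ≈ -0.90287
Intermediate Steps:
L = Rational(-35, 4) (L = Mul(Rational(1, 4), Mul(-7, 5)) = Mul(Rational(1, 4), -35) = Rational(-35, 4) ≈ -8.7500)
Function('l')(n, A) = Mul(Rational(-35, 4), A)
Mul(Add(Function('l')(35, -184), -19783), Pow(Add(Function('X')(-13), 20189), -1)) = Mul(Add(Mul(Rational(-35, 4), -184), -19783), Pow(Add(Add(-74, Mul(-1, -13)), 20189), -1)) = Mul(Add(1610, -19783), Pow(Add(Add(-74, 13), 20189), -1)) = Mul(-18173, Pow(Add(-61, 20189), -1)) = Mul(-18173, Pow(20128, -1)) = Mul(-18173, Rational(1, 20128)) = Rational(-1069, 1184)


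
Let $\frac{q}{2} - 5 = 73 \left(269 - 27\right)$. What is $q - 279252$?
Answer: $-243910$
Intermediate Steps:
$q = 35342$ ($q = 10 + 2 \cdot 73 \left(269 - 27\right) = 10 + 2 \cdot 73 \cdot 242 = 10 + 2 \cdot 17666 = 10 + 35332 = 35342$)
$q - 279252 = 35342 - 279252 = -243910$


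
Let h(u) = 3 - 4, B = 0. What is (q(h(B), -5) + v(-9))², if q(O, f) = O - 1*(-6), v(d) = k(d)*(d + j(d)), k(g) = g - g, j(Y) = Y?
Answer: 25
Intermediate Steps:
h(u) = -1
k(g) = 0
v(d) = 0 (v(d) = 0*(d + d) = 0*(2*d) = 0)
q(O, f) = 6 + O (q(O, f) = O + 6 = 6 + O)
(q(h(B), -5) + v(-9))² = ((6 - 1) + 0)² = (5 + 0)² = 5² = 25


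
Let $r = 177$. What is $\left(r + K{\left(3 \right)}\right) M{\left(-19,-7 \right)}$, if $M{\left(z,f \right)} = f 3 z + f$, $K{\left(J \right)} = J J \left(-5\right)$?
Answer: $51744$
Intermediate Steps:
$K{\left(J \right)} = - 5 J^{2}$ ($K{\left(J \right)} = J^{2} \left(-5\right) = - 5 J^{2}$)
$M{\left(z,f \right)} = f + 3 f z$ ($M{\left(z,f \right)} = 3 f z + f = f + 3 f z$)
$\left(r + K{\left(3 \right)}\right) M{\left(-19,-7 \right)} = \left(177 - 5 \cdot 3^{2}\right) \left(- 7 \left(1 + 3 \left(-19\right)\right)\right) = \left(177 - 45\right) \left(- 7 \left(1 - 57\right)\right) = \left(177 - 45\right) \left(\left(-7\right) \left(-56\right)\right) = 132 \cdot 392 = 51744$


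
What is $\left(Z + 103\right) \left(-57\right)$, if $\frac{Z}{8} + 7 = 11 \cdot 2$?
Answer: $-12711$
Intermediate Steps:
$Z = 120$ ($Z = -56 + 8 \cdot 11 \cdot 2 = -56 + 8 \cdot 22 = -56 + 176 = 120$)
$\left(Z + 103\right) \left(-57\right) = \left(120 + 103\right) \left(-57\right) = 223 \left(-57\right) = -12711$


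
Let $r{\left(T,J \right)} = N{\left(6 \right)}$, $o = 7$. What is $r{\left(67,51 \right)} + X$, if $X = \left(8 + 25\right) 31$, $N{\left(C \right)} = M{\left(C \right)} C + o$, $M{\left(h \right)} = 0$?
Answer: $1030$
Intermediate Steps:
$N{\left(C \right)} = 7$ ($N{\left(C \right)} = 0 C + 7 = 0 + 7 = 7$)
$r{\left(T,J \right)} = 7$
$X = 1023$ ($X = 33 \cdot 31 = 1023$)
$r{\left(67,51 \right)} + X = 7 + 1023 = 1030$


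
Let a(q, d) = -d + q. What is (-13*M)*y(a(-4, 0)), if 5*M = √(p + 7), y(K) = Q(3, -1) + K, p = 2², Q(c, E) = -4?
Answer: 104*√11/5 ≈ 68.986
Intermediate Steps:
a(q, d) = q - d
p = 4
y(K) = -4 + K
M = √11/5 (M = √(4 + 7)/5 = √11/5 ≈ 0.66333)
(-13*M)*y(a(-4, 0)) = (-13*√11/5)*(-4 + (-4 - 1*0)) = (-13*√11/5)*(-4 + (-4 + 0)) = (-13*√11/5)*(-4 - 4) = -13*√11/5*(-8) = 104*√11/5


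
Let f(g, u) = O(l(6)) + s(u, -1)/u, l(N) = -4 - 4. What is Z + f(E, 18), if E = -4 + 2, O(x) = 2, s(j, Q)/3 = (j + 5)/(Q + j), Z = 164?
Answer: 16955/102 ≈ 166.23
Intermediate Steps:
l(N) = -8
s(j, Q) = 3*(5 + j)/(Q + j) (s(j, Q) = 3*((j + 5)/(Q + j)) = 3*((5 + j)/(Q + j)) = 3*(5 + j)/(Q + j))
E = -2
f(g, u) = 2 + 3*(5 + u)/(u*(-1 + u)) (f(g, u) = 2 + (3*(5 + u)/(-1 + u))/u = 2 + 3*(5 + u)/(u*(-1 + u)))
Z + f(E, 18) = 164 + (15 + 18 + 2*18²)/(18*(-1 + 18)) = 164 + (1/18)*(15 + 18 + 2*324)/17 = 164 + (1/18)*(1/17)*(15 + 18 + 648) = 164 + (1/18)*(1/17)*681 = 164 + 227/102 = 16955/102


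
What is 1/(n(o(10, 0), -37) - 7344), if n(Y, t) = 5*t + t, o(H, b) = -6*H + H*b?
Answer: -1/7566 ≈ -0.00013217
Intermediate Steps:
n(Y, t) = 6*t
1/(n(o(10, 0), -37) - 7344) = 1/(6*(-37) - 7344) = 1/(-222 - 7344) = 1/(-7566) = -1/7566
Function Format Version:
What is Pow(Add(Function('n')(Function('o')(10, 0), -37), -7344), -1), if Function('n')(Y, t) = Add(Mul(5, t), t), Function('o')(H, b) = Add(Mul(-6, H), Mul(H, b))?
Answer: Rational(-1, 7566) ≈ -0.00013217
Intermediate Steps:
Function('n')(Y, t) = Mul(6, t)
Pow(Add(Function('n')(Function('o')(10, 0), -37), -7344), -1) = Pow(Add(Mul(6, -37), -7344), -1) = Pow(Add(-222, -7344), -1) = Pow(-7566, -1) = Rational(-1, 7566)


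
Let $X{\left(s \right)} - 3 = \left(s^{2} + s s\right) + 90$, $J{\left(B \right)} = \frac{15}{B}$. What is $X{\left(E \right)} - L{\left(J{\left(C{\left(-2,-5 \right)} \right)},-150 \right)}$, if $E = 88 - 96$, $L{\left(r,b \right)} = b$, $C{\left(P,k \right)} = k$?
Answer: $371$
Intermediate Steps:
$E = -8$ ($E = 88 - 96 = -8$)
$X{\left(s \right)} = 93 + 2 s^{2}$ ($X{\left(s \right)} = 3 + \left(\left(s^{2} + s s\right) + 90\right) = 3 + \left(\left(s^{2} + s^{2}\right) + 90\right) = 3 + \left(2 s^{2} + 90\right) = 3 + \left(90 + 2 s^{2}\right) = 93 + 2 s^{2}$)
$X{\left(E \right)} - L{\left(J{\left(C{\left(-2,-5 \right)} \right)},-150 \right)} = \left(93 + 2 \left(-8\right)^{2}\right) - -150 = \left(93 + 2 \cdot 64\right) + 150 = \left(93 + 128\right) + 150 = 221 + 150 = 371$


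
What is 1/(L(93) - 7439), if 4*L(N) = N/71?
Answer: -284/2112583 ≈ -0.00013443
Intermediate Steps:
L(N) = N/284 (L(N) = (N/71)/4 = N/284)
1/(L(93) - 7439) = 1/((1/284)*93 - 7439) = 1/(93/284 - 7439) = 1/(-2112583/284) = -284/2112583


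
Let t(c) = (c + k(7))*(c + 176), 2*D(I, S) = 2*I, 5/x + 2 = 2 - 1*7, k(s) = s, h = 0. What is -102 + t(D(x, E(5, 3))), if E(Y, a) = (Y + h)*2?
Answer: 48990/49 ≈ 999.80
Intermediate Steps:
x = -5/7 (x = 5/(-2 + (2 - 1*7)) = 5/(-2 + (2 - 7)) = 5/(-2 - 5) = 5/(-7) = 5*(-⅐) = -5/7 ≈ -0.71429)
E(Y, a) = 2*Y (E(Y, a) = (Y + 0)*2 = Y*2 = 2*Y)
D(I, S) = I (D(I, S) = (2*I)/2 = I)
t(c) = (7 + c)*(176 + c) (t(c) = (c + 7)*(c + 176) = (7 + c)*(176 + c))
-102 + t(D(x, E(5, 3))) = -102 + (1232 + (-5/7)² + 183*(-5/7)) = -102 + (1232 + 25/49 - 915/7) = -102 + 53988/49 = 48990/49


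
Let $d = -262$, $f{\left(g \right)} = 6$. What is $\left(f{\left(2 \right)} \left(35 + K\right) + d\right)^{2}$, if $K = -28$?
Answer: $48400$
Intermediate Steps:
$\left(f{\left(2 \right)} \left(35 + K\right) + d\right)^{2} = \left(6 \left(35 - 28\right) - 262\right)^{2} = \left(6 \cdot 7 - 262\right)^{2} = \left(42 - 262\right)^{2} = \left(-220\right)^{2} = 48400$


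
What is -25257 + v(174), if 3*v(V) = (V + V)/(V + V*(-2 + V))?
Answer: -13108381/519 ≈ -25257.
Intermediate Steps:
v(V) = 2*V/(3*(V + V*(-2 + V))) (v(V) = ((V + V)/(V + V*(-2 + V)))/3 = ((2*V)/(V + V*(-2 + V)))/3 = (2*V/(V + V*(-2 + V)))/3 = 2*V/(3*(V + V*(-2 + V))))
-25257 + v(174) = -25257 + 2/(3*(-1 + 174)) = -25257 + (2/3)/173 = -25257 + (2/3)*(1/173) = -25257 + 2/519 = -13108381/519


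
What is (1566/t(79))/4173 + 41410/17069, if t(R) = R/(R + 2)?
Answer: 4015396/1428557 ≈ 2.8108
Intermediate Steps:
t(R) = R/(2 + R)
(1566/t(79))/4173 + 41410/17069 = (1566/((79/(2 + 79))))/4173 + 41410/17069 = (1566/((79/81)))*(1/4173) + 41410*(1/17069) = (1566/((79*(1/81))))*(1/4173) + 410/169 = (1566/(79/81))*(1/4173) + 410/169 = (1566*(81/79))*(1/4173) + 410/169 = (126846/79)*(1/4173) + 410/169 = 42282/109889 + 410/169 = 4015396/1428557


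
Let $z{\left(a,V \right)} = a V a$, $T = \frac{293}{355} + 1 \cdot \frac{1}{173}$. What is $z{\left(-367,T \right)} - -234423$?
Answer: $\frac{21272153861}{61415} \approx 3.4637 \cdot 10^{5}$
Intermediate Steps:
$T = \frac{51044}{61415}$ ($T = 293 \cdot \frac{1}{355} + 1 \cdot \frac{1}{173} = \frac{293}{355} + \frac{1}{173} = \frac{51044}{61415} \approx 0.83113$)
$z{\left(a,V \right)} = V a^{2}$ ($z{\left(a,V \right)} = V a a = V a^{2}$)
$z{\left(-367,T \right)} - -234423 = \frac{51044 \left(-367\right)^{2}}{61415} - -234423 = \frac{51044}{61415} \cdot 134689 + 234423 = \frac{6875065316}{61415} + 234423 = \frac{21272153861}{61415}$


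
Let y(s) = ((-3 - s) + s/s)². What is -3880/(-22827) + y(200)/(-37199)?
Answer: -787100788/849141573 ≈ -0.92694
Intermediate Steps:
y(s) = (-2 - s)² (y(s) = ((-3 - s) + 1)² = (-2 - s)²)
-3880/(-22827) + y(200)/(-37199) = -3880/(-22827) + (2 + 200)²/(-37199) = -3880*(-1/22827) + 202²*(-1/37199) = 3880/22827 + 40804*(-1/37199) = 3880/22827 - 40804/37199 = -787100788/849141573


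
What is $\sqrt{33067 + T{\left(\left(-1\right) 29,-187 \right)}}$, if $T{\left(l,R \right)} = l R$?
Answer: $\sqrt{38490} \approx 196.19$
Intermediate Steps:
$T{\left(l,R \right)} = R l$
$\sqrt{33067 + T{\left(\left(-1\right) 29,-187 \right)}} = \sqrt{33067 - 187 \left(\left(-1\right) 29\right)} = \sqrt{33067 - -5423} = \sqrt{33067 + 5423} = \sqrt{38490}$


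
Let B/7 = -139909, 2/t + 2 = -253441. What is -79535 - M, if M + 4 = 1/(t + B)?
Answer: -19740603989822198/248212696811 ≈ -79531.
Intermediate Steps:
t = -2/253443 (t = 2/(-2 - 253441) = 2/(-253443) = 2*(-1/253443) = -2/253443 ≈ -7.8913e-6)
B = -979363 (B = 7*(-139909) = -979363)
M = -992851040687/248212696811 (M = -4 + 1/(-2/253443 - 979363) = -4 + 1/(-248212696811/253443) = -4 - 253443/248212696811 = -992851040687/248212696811 ≈ -4.0000)
-79535 - M = -79535 - 1*(-992851040687/248212696811) = -79535 + 992851040687/248212696811 = -19740603989822198/248212696811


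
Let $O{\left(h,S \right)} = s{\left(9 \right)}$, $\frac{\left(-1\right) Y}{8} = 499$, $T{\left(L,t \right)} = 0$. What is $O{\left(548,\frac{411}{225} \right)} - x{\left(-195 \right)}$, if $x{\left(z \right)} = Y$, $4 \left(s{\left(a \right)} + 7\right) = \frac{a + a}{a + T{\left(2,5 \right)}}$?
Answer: $\frac{7971}{2} \approx 3985.5$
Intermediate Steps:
$Y = -3992$ ($Y = \left(-8\right) 499 = -3992$)
$s{\left(a \right)} = - \frac{13}{2}$ ($s{\left(a \right)} = -7 + \frac{\left(a + a\right) \frac{1}{a + 0}}{4} = -7 + \frac{2 a \frac{1}{a}}{4} = -7 + \frac{1}{4} \cdot 2 = -7 + \frac{1}{2} = - \frac{13}{2}$)
$O{\left(h,S \right)} = - \frac{13}{2}$
$x{\left(z \right)} = -3992$
$O{\left(548,\frac{411}{225} \right)} - x{\left(-195 \right)} = - \frac{13}{2} - -3992 = - \frac{13}{2} + 3992 = \frac{7971}{2}$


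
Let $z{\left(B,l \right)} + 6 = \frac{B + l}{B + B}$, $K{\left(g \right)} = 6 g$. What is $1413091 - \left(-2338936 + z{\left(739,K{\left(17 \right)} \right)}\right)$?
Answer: $\frac{5545503933}{1478} \approx 3.752 \cdot 10^{6}$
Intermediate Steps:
$z{\left(B,l \right)} = -6 + \frac{B + l}{2 B}$ ($z{\left(B,l \right)} = -6 + \frac{B + l}{B + B} = -6 + \frac{B + l}{2 B}$)
$1413091 - \left(-2338936 + z{\left(739,K{\left(17 \right)} \right)}\right) = 1413091 + \left(2338936 - \frac{6 \cdot 17 - 8129}{2 \cdot 739}\right) = 1413091 + \left(2338936 - \frac{1}{2} \cdot \frac{1}{739} \left(102 - 8129\right)\right) = 1413091 + \left(2338936 - \frac{1}{2} \cdot \frac{1}{739} \left(-8027\right)\right) = 1413091 + \left(2338936 - - \frac{8027}{1478}\right) = 1413091 + \left(2338936 + \frac{8027}{1478}\right) = 1413091 + \frac{3456955435}{1478} = \frac{5545503933}{1478}$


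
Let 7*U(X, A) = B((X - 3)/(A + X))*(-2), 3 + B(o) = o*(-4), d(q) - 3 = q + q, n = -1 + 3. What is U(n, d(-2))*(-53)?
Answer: 106/7 ≈ 15.143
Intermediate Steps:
n = 2
d(q) = 3 + 2*q (d(q) = 3 + (q + q) = 3 + 2*q)
B(o) = -3 - 4*o (B(o) = -3 + o*(-4) = -3 - 4*o)
U(X, A) = 6/7 + 8*(-3 + X)/(7*(A + X)) (U(X, A) = ((-3 - 4*(X - 3)/(A + X))*(-2))/7 = ((-3 - 4*(-3 + X)/(A + X))*(-2))/7 = (6 + 8*(-3 + X)/(A + X))/7 = 6/7 + 8*(-3 + X)/(7*(A + X)))
U(n, d(-2))*(-53) = (2*(-12 + 3*(3 + 2*(-2)) + 7*2)/(7*((3 + 2*(-2)) + 2)))*(-53) = (2*(-12 + 3*(3 - 4) + 14)/(7*((3 - 4) + 2)))*(-53) = (2*(-12 + 3*(-1) + 14)/(7*(-1 + 2)))*(-53) = ((2/7)*(-12 - 3 + 14)/1)*(-53) = ((2/7)*1*(-1))*(-53) = -2/7*(-53) = 106/7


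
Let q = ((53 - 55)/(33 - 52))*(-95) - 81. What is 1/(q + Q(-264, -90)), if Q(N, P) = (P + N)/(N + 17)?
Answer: -247/22123 ≈ -0.011165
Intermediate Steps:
Q(N, P) = (N + P)/(17 + N)
q = -91 (q = -2/(-19)*(-95) - 81 = -2*(-1/19)*(-95) - 81 = (2/19)*(-95) - 81 = -10 - 81 = -91)
1/(q + Q(-264, -90)) = 1/(-91 + (-264 - 90)/(17 - 264)) = 1/(-91 - 354/(-247)) = 1/(-91 - 1/247*(-354)) = 1/(-91 + 354/247) = 1/(-22123/247) = -247/22123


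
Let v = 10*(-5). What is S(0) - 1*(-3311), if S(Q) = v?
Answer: 3261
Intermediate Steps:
v = -50
S(Q) = -50
S(0) - 1*(-3311) = -50 - 1*(-3311) = -50 + 3311 = 3261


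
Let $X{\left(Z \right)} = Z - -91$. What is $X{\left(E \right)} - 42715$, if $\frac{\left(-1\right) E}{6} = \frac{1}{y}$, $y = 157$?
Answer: $- \frac{6691974}{157} \approx -42624.0$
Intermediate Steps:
$E = - \frac{6}{157} \approx -0.038217$
$X{\left(Z \right)} = 91 + Z$ ($X{\left(Z \right)} = Z + 91 = 91 + Z$)
$X{\left(E \right)} - 42715 = \left(91 - \frac{6}{157}\right) - 42715 = \frac{14281}{157} - 42715 = - \frac{6691974}{157}$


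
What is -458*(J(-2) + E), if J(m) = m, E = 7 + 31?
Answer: -16488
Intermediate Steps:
E = 38
-458*(J(-2) + E) = -458*(-2 + 38) = -458*36 = -16488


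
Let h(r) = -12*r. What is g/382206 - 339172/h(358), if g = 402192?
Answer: 5473391261/68414874 ≈ 80.003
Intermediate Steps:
g/382206 - 339172/h(358) = 402192/382206 - 339172/((-12*358)) = 402192*(1/382206) - 339172/(-4296) = 67032/63701 - 339172*(-1/4296) = 67032/63701 + 84793/1074 = 5473391261/68414874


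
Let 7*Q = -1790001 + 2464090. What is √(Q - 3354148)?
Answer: 3*I*√17737181/7 ≈ 1805.0*I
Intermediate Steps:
Q = 674089/7 (Q = (-1790001 + 2464090)/7 = (⅐)*674089 = 674089/7 ≈ 96298.)
√(Q - 3354148) = √(674089/7 - 3354148) = √(-22804947/7) = 3*I*√17737181/7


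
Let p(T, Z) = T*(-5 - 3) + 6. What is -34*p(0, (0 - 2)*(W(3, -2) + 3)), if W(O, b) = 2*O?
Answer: -204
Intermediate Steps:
p(T, Z) = 6 - 8*T (p(T, Z) = T*(-8) + 6 = -8*T + 6 = 6 - 8*T)
-34*p(0, (0 - 2)*(W(3, -2) + 3)) = -34*(6 - 8*0) = -34*(6 + 0) = -34*6 = -204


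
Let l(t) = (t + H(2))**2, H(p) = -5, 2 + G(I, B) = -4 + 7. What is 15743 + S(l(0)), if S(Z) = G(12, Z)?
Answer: 15744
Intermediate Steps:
G(I, B) = 1 (G(I, B) = -2 + (-4 + 7) = -2 + 3 = 1)
l(t) = (-5 + t)**2 (l(t) = (t - 5)**2 = (-5 + t)**2)
S(Z) = 1
15743 + S(l(0)) = 15743 + 1 = 15744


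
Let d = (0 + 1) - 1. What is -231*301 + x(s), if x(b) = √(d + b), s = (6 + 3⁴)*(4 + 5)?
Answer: -69531 + 3*√87 ≈ -69503.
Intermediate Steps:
d = 0 (d = 1 - 1 = 0)
s = 783 (s = (6 + 81)*9 = 87*9 = 783)
x(b) = √b (x(b) = √(0 + b) = √b)
-231*301 + x(s) = -231*301 + √783 = -69531 + 3*√87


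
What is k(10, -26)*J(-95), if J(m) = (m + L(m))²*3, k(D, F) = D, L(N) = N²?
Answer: 2392347000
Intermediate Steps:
J(m) = 3*(m + m²)² (J(m) = (m + m²)²*3 = 3*(m + m²)²)
k(10, -26)*J(-95) = 10*(3*(-95)²*(1 - 95)²) = 10*(3*9025*(-94)²) = 10*(3*9025*8836) = 10*239234700 = 2392347000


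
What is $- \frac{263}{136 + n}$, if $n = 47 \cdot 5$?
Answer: $- \frac{263}{371} \approx -0.70889$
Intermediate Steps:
$n = 235$
$- \frac{263}{136 + n} = - \frac{263}{136 + 235} = - \frac{263}{371}$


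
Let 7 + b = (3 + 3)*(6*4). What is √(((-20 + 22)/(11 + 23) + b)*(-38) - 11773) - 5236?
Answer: -5236 + I*√4907577/17 ≈ -5236.0 + 130.31*I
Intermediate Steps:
b = 137 (b = -7 + (3 + 3)*(6*4) = -7 + 6*24 = -7 + 144 = 137)
√(((-20 + 22)/(11 + 23) + b)*(-38) - 11773) - 5236 = √(((-20 + 22)/(11 + 23) + 137)*(-38) - 11773) - 5236 = √((2/34 + 137)*(-38) - 11773) - 5236 = √((2*(1/34) + 137)*(-38) - 11773) - 5236 = √((1/17 + 137)*(-38) - 11773) - 5236 = √((2330/17)*(-38) - 11773) - 5236 = √(-88540/17 - 11773) - 5236 = √(-288681/17) - 5236 = I*√4907577/17 - 5236 = -5236 + I*√4907577/17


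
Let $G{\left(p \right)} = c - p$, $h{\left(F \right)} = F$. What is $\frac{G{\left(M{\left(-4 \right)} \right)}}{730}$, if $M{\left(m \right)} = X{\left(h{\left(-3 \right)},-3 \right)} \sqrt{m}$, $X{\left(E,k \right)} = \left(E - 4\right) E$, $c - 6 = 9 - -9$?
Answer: $\frac{12}{365} - \frac{21 i}{365} \approx 0.032877 - 0.057534 i$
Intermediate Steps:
$c = 24$ ($c = 6 + \left(9 - -9\right) = 6 + \left(9 + 9\right) = 6 + 18 = 24$)
$X{\left(E,k \right)} = E \left(-4 + E\right)$ ($X{\left(E,k \right)} = \left(-4 + E\right) E = E \left(-4 + E\right)$)
$M{\left(m \right)} = 21 \sqrt{m}$ ($M{\left(m \right)} = - 3 \left(-4 - 3\right) \sqrt{m} = \left(-3\right) \left(-7\right) \sqrt{m} = 21 \sqrt{m}$)
$G{\left(p \right)} = 24 - p$
$\frac{G{\left(M{\left(-4 \right)} \right)}}{730} = \frac{24 - 21 \sqrt{-4}}{730} = \left(24 - 21 \cdot 2 i\right) \frac{1}{730} = \left(24 - 42 i\right) \frac{1}{730} = \frac{12}{365} - \frac{21 i}{365}$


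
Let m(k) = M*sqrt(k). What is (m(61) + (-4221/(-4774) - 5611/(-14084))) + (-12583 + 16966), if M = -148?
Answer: 21056148329/4802644 - 148*sqrt(61) ≈ 3228.4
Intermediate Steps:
m(k) = -148*sqrt(k)
(m(61) + (-4221/(-4774) - 5611/(-14084))) + (-12583 + 16966) = (-148*sqrt(61) + (-4221/(-4774) - 5611/(-14084))) + (-12583 + 16966) = (-148*sqrt(61) + (-4221*(-1/4774) - 5611*(-1/14084))) + 4383 = (-148*sqrt(61) + (603/682 + 5611/14084)) + 4383 = (-148*sqrt(61) + 6159677/4802644) + 4383 = (6159677/4802644 - 148*sqrt(61)) + 4383 = 21056148329/4802644 - 148*sqrt(61)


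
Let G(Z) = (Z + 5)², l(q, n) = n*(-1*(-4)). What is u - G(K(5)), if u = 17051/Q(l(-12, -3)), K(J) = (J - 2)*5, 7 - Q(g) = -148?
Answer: -44949/155 ≈ -289.99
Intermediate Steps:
l(q, n) = 4*n (l(q, n) = n*4 = 4*n)
Q(g) = 155 (Q(g) = 7 - 1*(-148) = 7 + 148 = 155)
K(J) = -10 + 5*J (K(J) = (-2 + J)*5 = -10 + 5*J)
G(Z) = (5 + Z)²
u = 17051/155 ≈ 110.01
u - G(K(5)) = 17051/155 - (5 + (-10 + 5*5))² = 17051/155 - (5 + (-10 + 25))² = 17051/155 - (5 + 15)² = 17051/155 - 1*20² = 17051/155 - 1*400 = 17051/155 - 400 = -44949/155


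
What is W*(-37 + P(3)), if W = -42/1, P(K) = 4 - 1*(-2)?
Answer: 1302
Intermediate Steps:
P(K) = 6 (P(K) = 4 + 2 = 6)
W = -42 (W = -42*1 = -42)
W*(-37 + P(3)) = -42*(-37 + 6) = -42*(-31) = 1302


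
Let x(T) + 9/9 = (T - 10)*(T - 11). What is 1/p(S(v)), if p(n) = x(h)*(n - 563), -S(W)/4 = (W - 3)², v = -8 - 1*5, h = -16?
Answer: -1/1112487 ≈ -8.9889e-7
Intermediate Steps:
x(T) = -1 + (-11 + T)*(-10 + T) (x(T) = -1 + (T - 10)*(T - 11) = -1 + (-10 + T)*(-11 + T) = -1 + (-11 + T)*(-10 + T))
v = -13 (v = -8 - 5 = -13)
S(W) = -4*(-3 + W)² (S(W) = -4*(W - 3)² = -4*(-3 + W)²)
p(n) = -394663 + 701*n (p(n) = (109 + (-16)² - 21*(-16))*(n - 563) = (109 + 256 + 336)*(-563 + n) = 701*(-563 + n) = -394663 + 701*n)
1/p(S(v)) = 1/(-394663 + 701*(-4*(-3 - 13)²)) = 1/(-394663 + 701*(-4*(-16)²)) = 1/(-394663 + 701*(-4*256)) = 1/(-394663 + 701*(-1024)) = 1/(-394663 - 717824) = 1/(-1112487) = -1/1112487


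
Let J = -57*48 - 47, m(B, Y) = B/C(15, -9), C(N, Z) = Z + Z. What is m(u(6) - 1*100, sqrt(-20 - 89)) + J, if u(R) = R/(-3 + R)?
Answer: -24998/9 ≈ -2777.6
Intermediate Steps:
C(N, Z) = 2*Z
m(B, Y) = -B/18 (m(B, Y) = B/((2*(-9))) = B/(-18) = B*(-1/18) = -B/18)
J = -2783 (J = -2736 - 47 = -2783)
m(u(6) - 1*100, sqrt(-20 - 89)) + J = -(6/(-3 + 6) - 1*100)/18 - 2783 = -(6/3 - 100)/18 - 2783 = -(6*(1/3) - 100)/18 - 2783 = -(2 - 100)/18 - 2783 = -1/18*(-98) - 2783 = 49/9 - 2783 = -24998/9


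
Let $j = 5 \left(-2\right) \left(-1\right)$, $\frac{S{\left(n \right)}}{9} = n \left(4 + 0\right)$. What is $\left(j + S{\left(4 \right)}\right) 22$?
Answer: $3388$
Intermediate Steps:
$S{\left(n \right)} = 36 n$ ($S{\left(n \right)} = 9 n \left(4 + 0\right) = 9 n 4 = 9 \cdot 4 n = 36 n$)
$j = 10$ ($j = \left(-10\right) \left(-1\right) = 10$)
$\left(j + S{\left(4 \right)}\right) 22 = \left(10 + 36 \cdot 4\right) 22 = \left(10 + 144\right) 22 = 154 \cdot 22 = 3388$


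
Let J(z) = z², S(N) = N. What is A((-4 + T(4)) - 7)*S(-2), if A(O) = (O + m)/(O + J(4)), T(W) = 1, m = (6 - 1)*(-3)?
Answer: 25/3 ≈ 8.3333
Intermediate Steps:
m = -15 (m = 5*(-3) = -15)
A(O) = (-15 + O)/(16 + O) (A(O) = (O - 15)/(O + 4²) = (-15 + O)/(O + 16) = (-15 + O)/(16 + O))
A((-4 + T(4)) - 7)*S(-2) = ((-15 + ((-4 + 1) - 7))/(16 + ((-4 + 1) - 7)))*(-2) = ((-15 + (-3 - 7))/(16 + (-3 - 7)))*(-2) = ((-15 - 10)/(16 - 10))*(-2) = (-25/6)*(-2) = ((⅙)*(-25))*(-2) = -25/6*(-2) = 25/3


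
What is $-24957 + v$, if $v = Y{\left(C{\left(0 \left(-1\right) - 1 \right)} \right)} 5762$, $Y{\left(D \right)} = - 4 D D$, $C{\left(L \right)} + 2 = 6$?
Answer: $-393725$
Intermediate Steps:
$C{\left(L \right)} = 4$ ($C{\left(L \right)} = -2 + 6 = 4$)
$Y{\left(D \right)} = - 4 D^{2}$
$v = -368768$ ($v = - 4 \cdot 4^{2} \cdot 5762 = \left(-4\right) 16 \cdot 5762 = \left(-64\right) 5762 = -368768$)
$-24957 + v = -24957 - 368768 = -393725$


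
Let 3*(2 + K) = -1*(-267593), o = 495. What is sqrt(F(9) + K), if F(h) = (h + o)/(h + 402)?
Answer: sqrt(15067228353)/411 ≈ 298.66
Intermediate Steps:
K = 267587/3 (K = -2 + (-1*(-267593))/3 = -2 + (1/3)*267593 = -2 + 267593/3 = 267587/3 ≈ 89196.)
F(h) = (495 + h)/(402 + h) (F(h) = (h + 495)/(h + 402) = (495 + h)/(402 + h))
sqrt(F(9) + K) = sqrt((495 + 9)/(402 + 9) + 267587/3) = sqrt(504/411 + 267587/3) = sqrt((1/411)*504 + 267587/3) = sqrt(168/137 + 267587/3) = sqrt(36659923/411) = sqrt(15067228353)/411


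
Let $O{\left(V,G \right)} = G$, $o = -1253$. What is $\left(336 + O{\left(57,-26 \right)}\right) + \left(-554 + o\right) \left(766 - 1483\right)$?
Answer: $1295929$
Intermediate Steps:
$\left(336 + O{\left(57,-26 \right)}\right) + \left(-554 + o\right) \left(766 - 1483\right) = \left(336 - 26\right) + \left(-554 - 1253\right) \left(766 - 1483\right) = 310 - -1295619 = 310 + 1295619 = 1295929$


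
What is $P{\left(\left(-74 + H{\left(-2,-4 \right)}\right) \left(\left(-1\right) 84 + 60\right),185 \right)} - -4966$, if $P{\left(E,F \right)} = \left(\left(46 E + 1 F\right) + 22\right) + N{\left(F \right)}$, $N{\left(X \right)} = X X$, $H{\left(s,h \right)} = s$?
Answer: $123302$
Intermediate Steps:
$N{\left(X \right)} = X^{2}$
$P{\left(E,F \right)} = 22 + F + F^{2} + 46 E$ ($P{\left(E,F \right)} = \left(\left(46 E + 1 F\right) + 22\right) + F^{2} = \left(\left(46 E + F\right) + 22\right) + F^{2} = \left(\left(F + 46 E\right) + 22\right) + F^{2} = \left(22 + F + 46 E\right) + F^{2} = 22 + F + F^{2} + 46 E$)
$P{\left(\left(-74 + H{\left(-2,-4 \right)}\right) \left(\left(-1\right) 84 + 60\right),185 \right)} - -4966 = \left(22 + 185 + 185^{2} + 46 \left(-74 - 2\right) \left(\left(-1\right) 84 + 60\right)\right) - -4966 = \left(22 + 185 + 34225 + 46 \left(- 76 \left(-84 + 60\right)\right)\right) + 4966 = \left(22 + 185 + 34225 + 46 \left(\left(-76\right) \left(-24\right)\right)\right) + 4966 = \left(22 + 185 + 34225 + 46 \cdot 1824\right) + 4966 = \left(22 + 185 + 34225 + 83904\right) + 4966 = 118336 + 4966 = 123302$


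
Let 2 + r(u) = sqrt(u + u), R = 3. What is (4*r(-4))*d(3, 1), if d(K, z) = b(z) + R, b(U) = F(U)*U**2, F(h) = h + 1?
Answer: -40 + 40*I*sqrt(2) ≈ -40.0 + 56.569*I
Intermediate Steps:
F(h) = 1 + h
b(U) = U**2*(1 + U) (b(U) = (1 + U)*U**2 = U**2*(1 + U))
d(K, z) = 3 + z**2*(1 + z) (d(K, z) = z**2*(1 + z) + 3 = 3 + z**2*(1 + z))
r(u) = -2 + sqrt(2)*sqrt(u) (r(u) = -2 + sqrt(u + u) = -2 + sqrt(2*u) = -2 + sqrt(2)*sqrt(u))
(4*r(-4))*d(3, 1) = (4*(-2 + sqrt(2)*sqrt(-4)))*(3 + 1**2*(1 + 1)) = (4*(-2 + sqrt(2)*(2*I)))*(3 + 1*2) = (4*(-2 + 2*I*sqrt(2)))*(3 + 2) = (-8 + 8*I*sqrt(2))*5 = -40 + 40*I*sqrt(2)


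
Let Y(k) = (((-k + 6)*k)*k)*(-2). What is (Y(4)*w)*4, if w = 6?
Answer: -1536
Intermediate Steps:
Y(k) = -2*k**2*(6 - k) (Y(k) = (((6 - k)*k)*k)*(-2) = ((k*(6 - k))*k)*(-2) = (k**2*(6 - k))*(-2) = -2*k**2*(6 - k))
(Y(4)*w)*4 = ((2*4**2*(-6 + 4))*6)*4 = ((2*16*(-2))*6)*4 = -64*6*4 = -384*4 = -1536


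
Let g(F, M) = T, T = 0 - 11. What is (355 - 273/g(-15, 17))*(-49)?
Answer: -204722/11 ≈ -18611.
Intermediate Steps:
T = -11
g(F, M) = -11
(355 - 273/g(-15, 17))*(-49) = (355 - 273/(-11))*(-49) = (355 - 273*(-1/11))*(-49) = (355 + 273/11)*(-49) = (4178/11)*(-49) = -204722/11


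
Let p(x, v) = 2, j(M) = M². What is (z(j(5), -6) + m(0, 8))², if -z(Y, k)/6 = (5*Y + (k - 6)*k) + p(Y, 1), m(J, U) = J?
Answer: 1425636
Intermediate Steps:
z(Y, k) = -12 - 30*Y - 6*k*(-6 + k) (z(Y, k) = -6*((5*Y + (k - 6)*k) + 2) = -6*((5*Y + (-6 + k)*k) + 2) = -6*((5*Y + k*(-6 + k)) + 2) = -6*(2 + 5*Y + k*(-6 + k)) = -12 - 30*Y - 6*k*(-6 + k))
(z(j(5), -6) + m(0, 8))² = ((-12 - 30*5² - 6*(-6)² + 36*(-6)) + 0)² = ((-12 - 30*25 - 6*36 - 216) + 0)² = ((-12 - 750 - 216 - 216) + 0)² = (-1194 + 0)² = (-1194)² = 1425636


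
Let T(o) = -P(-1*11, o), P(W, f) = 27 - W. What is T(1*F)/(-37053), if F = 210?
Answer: 38/37053 ≈ 0.0010256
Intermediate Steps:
T(o) = -38 (T(o) = -(27 - (-1)*11) = -(27 - 1*(-11)) = -(27 + 11) = -1*38 = -38)
T(1*F)/(-37053) = -38/(-37053) = -38*(-1/37053) = 38/37053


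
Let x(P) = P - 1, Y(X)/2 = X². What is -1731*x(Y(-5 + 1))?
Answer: -53661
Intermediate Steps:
Y(X) = 2*X²
x(P) = -1 + P
-1731*x(Y(-5 + 1)) = -1731*(-1 + 2*(-5 + 1)²) = -1731*(-1 + 2*(-4)²) = -1731*(-1 + 2*16) = -1731*(-1 + 32) = -1731*31 = -53661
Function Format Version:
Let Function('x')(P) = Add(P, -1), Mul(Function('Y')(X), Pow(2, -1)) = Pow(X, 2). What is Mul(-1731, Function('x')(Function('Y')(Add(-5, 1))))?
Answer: -53661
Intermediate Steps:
Function('Y')(X) = Mul(2, Pow(X, 2))
Function('x')(P) = Add(-1, P)
Mul(-1731, Function('x')(Function('Y')(Add(-5, 1)))) = Mul(-1731, Add(-1, Mul(2, Pow(Add(-5, 1), 2)))) = Mul(-1731, Add(-1, Mul(2, Pow(-4, 2)))) = Mul(-1731, Add(-1, Mul(2, 16))) = Mul(-1731, Add(-1, 32)) = Mul(-1731, 31) = -53661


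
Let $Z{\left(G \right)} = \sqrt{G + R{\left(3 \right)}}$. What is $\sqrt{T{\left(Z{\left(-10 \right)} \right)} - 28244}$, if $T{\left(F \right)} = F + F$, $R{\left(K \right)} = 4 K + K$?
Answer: $\sqrt{-28244 + 2 \sqrt{5}} \approx 168.05 i$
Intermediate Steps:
$R{\left(K \right)} = 5 K$
$Z{\left(G \right)} = \sqrt{15 + G}$ ($Z{\left(G \right)} = \sqrt{G + 5 \cdot 3} = \sqrt{G + 15} = \sqrt{15 + G}$)
$T{\left(F \right)} = 2 F$
$\sqrt{T{\left(Z{\left(-10 \right)} \right)} - 28244} = \sqrt{2 \sqrt{15 - 10} - 28244} = \sqrt{2 \sqrt{5} - 28244} = \sqrt{-28244 + 2 \sqrt{5}}$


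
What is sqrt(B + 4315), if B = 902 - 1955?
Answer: sqrt(3262) ≈ 57.114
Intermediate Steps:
B = -1053
sqrt(B + 4315) = sqrt(-1053 + 4315) = sqrt(3262)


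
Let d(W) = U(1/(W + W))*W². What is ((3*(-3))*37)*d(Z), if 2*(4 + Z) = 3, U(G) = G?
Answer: 1665/4 ≈ 416.25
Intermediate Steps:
Z = -5/2 (Z = -4 + (½)*3 = -4 + 3/2 = -5/2 ≈ -2.5000)
d(W) = W/2 (d(W) = W²/(W + W) = W²/((2*W)) = (1/(2*W))*W² = W/2)
((3*(-3))*37)*d(Z) = ((3*(-3))*37)*((½)*(-5/2)) = -9*37*(-5/4) = -333*(-5/4) = 1665/4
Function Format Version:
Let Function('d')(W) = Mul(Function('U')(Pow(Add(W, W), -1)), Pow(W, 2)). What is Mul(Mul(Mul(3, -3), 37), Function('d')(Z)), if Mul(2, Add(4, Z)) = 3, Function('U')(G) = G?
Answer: Rational(1665, 4) ≈ 416.25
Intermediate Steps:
Z = Rational(-5, 2) (Z = Add(-4, Mul(Rational(1, 2), 3)) = Add(-4, Rational(3, 2)) = Rational(-5, 2) ≈ -2.5000)
Function('d')(W) = Mul(Rational(1, 2), W) (Function('d')(W) = Mul(Pow(Add(W, W), -1), Pow(W, 2)) = Mul(Pow(Mul(2, W), -1), Pow(W, 2)) = Mul(Mul(Rational(1, 2), Pow(W, -1)), Pow(W, 2)) = Mul(Rational(1, 2), W))
Mul(Mul(Mul(3, -3), 37), Function('d')(Z)) = Mul(Mul(Mul(3, -3), 37), Mul(Rational(1, 2), Rational(-5, 2))) = Mul(Mul(-9, 37), Rational(-5, 4)) = Mul(-333, Rational(-5, 4)) = Rational(1665, 4)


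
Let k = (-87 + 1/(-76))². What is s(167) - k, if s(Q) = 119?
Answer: -43044425/5776 ≈ -7452.3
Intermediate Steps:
k = 43731769/5776 (k = (-87 - 1/76)² = (-6613/76)² = 43731769/5776 ≈ 7571.3)
s(167) - k = 119 - 1*43731769/5776 = 119 - 43731769/5776 = -43044425/5776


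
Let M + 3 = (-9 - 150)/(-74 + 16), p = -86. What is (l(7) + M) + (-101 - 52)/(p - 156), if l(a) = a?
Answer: 25874/3509 ≈ 7.3736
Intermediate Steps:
M = -15/58 (M = -3 + (-9 - 150)/(-74 + 16) = -3 - 159/(-58) = -3 - 159*(-1/58) = -3 + 159/58 = -15/58 ≈ -0.25862)
(l(7) + M) + (-101 - 52)/(p - 156) = (7 - 15/58) + (-101 - 52)/(-86 - 156) = 391/58 - 153/(-242) = 391/58 - 153*(-1/242) = 391/58 + 153/242 = 25874/3509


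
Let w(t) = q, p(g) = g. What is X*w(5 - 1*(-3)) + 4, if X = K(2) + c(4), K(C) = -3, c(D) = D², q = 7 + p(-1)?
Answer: 82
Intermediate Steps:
q = 6 (q = 7 - 1 = 6)
w(t) = 6
X = 13 (X = -3 + 4² = -3 + 16 = 13)
X*w(5 - 1*(-3)) + 4 = 13*6 + 4 = 78 + 4 = 82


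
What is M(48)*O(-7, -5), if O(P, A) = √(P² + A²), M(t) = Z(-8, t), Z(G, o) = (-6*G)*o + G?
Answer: 2296*√74 ≈ 19751.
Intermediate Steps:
Z(G, o) = G - 6*G*o (Z(G, o) = -6*G*o + G = G - 6*G*o)
M(t) = -8 + 48*t (M(t) = -8*(1 - 6*t) = -8 + 48*t)
O(P, A) = √(A² + P²)
M(48)*O(-7, -5) = (-8 + 48*48)*√((-5)² + (-7)²) = (-8 + 2304)*√(25 + 49) = 2296*√74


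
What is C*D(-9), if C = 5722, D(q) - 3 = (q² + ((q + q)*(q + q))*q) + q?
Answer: -16256202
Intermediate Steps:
D(q) = 3 + q + q² + 4*q³ (D(q) = 3 + ((q² + ((q + q)*(q + q))*q) + q) = 3 + ((q² + ((2*q)*(2*q))*q) + q) = 3 + ((q² + (4*q²)*q) + q) = 3 + ((q² + 4*q³) + q) = 3 + (q + q² + 4*q³) = 3 + q + q² + 4*q³)
C*D(-9) = 5722*(3 - 9 + (-9)² + 4*(-9)³) = 5722*(3 - 9 + 81 + 4*(-729)) = 5722*(3 - 9 + 81 - 2916) = 5722*(-2841) = -16256202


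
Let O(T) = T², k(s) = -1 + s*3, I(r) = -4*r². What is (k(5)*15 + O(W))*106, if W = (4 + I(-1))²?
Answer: 22260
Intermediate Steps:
k(s) = -1 + 3*s
W = 0 (W = (4 - 4*(-1)²)² = (4 - 4*1)² = (4 - 4)² = 0² = 0)
(k(5)*15 + O(W))*106 = ((-1 + 3*5)*15 + 0²)*106 = ((-1 + 15)*15 + 0)*106 = (14*15 + 0)*106 = (210 + 0)*106 = 210*106 = 22260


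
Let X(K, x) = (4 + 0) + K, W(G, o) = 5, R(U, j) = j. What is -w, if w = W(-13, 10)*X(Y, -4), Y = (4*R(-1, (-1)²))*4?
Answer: -100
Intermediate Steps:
Y = 16 (Y = (4*(-1)²)*4 = (4*1)*4 = 4*4 = 16)
X(K, x) = 4 + K
w = 100 (w = 5*(4 + 16) = 5*20 = 100)
-w = -1*100 = -100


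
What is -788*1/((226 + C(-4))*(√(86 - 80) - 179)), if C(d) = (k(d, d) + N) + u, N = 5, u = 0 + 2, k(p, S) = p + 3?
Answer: 35263/1858030 + 197*√6/1858030 ≈ 0.019238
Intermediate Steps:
k(p, S) = 3 + p
u = 2
C(d) = 10 + d (C(d) = ((3 + d) + 5) + 2 = (8 + d) + 2 = 10 + d)
-788*1/((226 + C(-4))*(√(86 - 80) - 179)) = -788*1/((226 + (10 - 4))*(√(86 - 80) - 179)) = -788*1/((226 + 6)*(√6 - 179)) = -788*1/(232*(-179 + √6)) = -788/(-41528 + 232*√6)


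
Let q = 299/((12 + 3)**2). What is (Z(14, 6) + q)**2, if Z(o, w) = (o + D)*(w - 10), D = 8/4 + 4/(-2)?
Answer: 151314601/50625 ≈ 2988.9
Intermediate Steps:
D = 0 (D = 8*(1/4) + 4*(-1/2) = 2 - 2 = 0)
Z(o, w) = o*(-10 + w) (Z(o, w) = (o + 0)*(w - 10) = o*(-10 + w))
q = 299/225 (q = 299/(15**2) = 299/225 ≈ 1.3289)
(Z(14, 6) + q)**2 = (14*(-10 + 6) + 299/225)**2 = (14*(-4) + 299/225)**2 = (-56 + 299/225)**2 = (-12301/225)**2 = 151314601/50625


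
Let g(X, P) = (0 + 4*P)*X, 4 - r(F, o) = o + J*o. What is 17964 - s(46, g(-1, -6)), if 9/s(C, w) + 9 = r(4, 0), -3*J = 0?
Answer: 89829/5 ≈ 17966.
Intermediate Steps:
J = 0 (J = -⅓*0 = 0)
r(F, o) = 4 - o (r(F, o) = 4 - (o + 0*o) = 4 - (o + 0) = 4 - o)
g(X, P) = 4*P*X (g(X, P) = (4*P)*X = 4*P*X)
s(C, w) = -9/5 (s(C, w) = 9/(-9 + (4 - 1*0)) = 9/(-9 + (4 + 0)) = 9/(-9 + 4) = 9/(-5) = 9*(-⅕) = -9/5)
17964 - s(46, g(-1, -6)) = 17964 - 1*(-9/5) = 17964 + 9/5 = 89829/5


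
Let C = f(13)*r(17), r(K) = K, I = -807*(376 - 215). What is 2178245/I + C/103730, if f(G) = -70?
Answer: -983060726/58597077 ≈ -16.777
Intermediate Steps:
I = -129927 (I = -807*161 = -129927)
C = -1190 (C = -70*17 = -1190)
2178245/I + C/103730 = 2178245/(-129927) - 1190/103730 = 2178245*(-1/129927) - 1190*1/103730 = -2178245/129927 - 119/10373 = -983060726/58597077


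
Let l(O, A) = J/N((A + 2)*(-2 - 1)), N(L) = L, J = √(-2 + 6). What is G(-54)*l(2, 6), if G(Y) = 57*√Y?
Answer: -57*I*√6/4 ≈ -34.905*I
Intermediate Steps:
J = 2 (J = √4 = 2)
l(O, A) = 2/(-6 - 3*A) (l(O, A) = 2/(((A + 2)*(-2 - 1))) = 2/(((2 + A)*(-3))) = 2/(-6 - 3*A))
G(-54)*l(2, 6) = (57*√(-54))*(-2/(6 + 3*6)) = (57*(3*I*√6))*(-2/(6 + 18)) = (171*I*√6)*(-2/24) = (171*I*√6)*(-2*1/24) = (171*I*√6)*(-1/12) = -57*I*√6/4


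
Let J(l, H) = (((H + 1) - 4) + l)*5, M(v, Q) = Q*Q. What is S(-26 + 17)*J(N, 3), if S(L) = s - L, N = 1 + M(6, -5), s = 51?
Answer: 7800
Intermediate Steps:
M(v, Q) = Q²
N = 26 (N = 1 + (-5)² = 1 + 25 = 26)
S(L) = 51 - L
J(l, H) = -15 + 5*H + 5*l (J(l, H) = (((1 + H) - 4) + l)*5 = ((-3 + H) + l)*5 = (-3 + H + l)*5 = -15 + 5*H + 5*l)
S(-26 + 17)*J(N, 3) = (51 - (-26 + 17))*(-15 + 5*3 + 5*26) = (51 - 1*(-9))*(-15 + 15 + 130) = (51 + 9)*130 = 60*130 = 7800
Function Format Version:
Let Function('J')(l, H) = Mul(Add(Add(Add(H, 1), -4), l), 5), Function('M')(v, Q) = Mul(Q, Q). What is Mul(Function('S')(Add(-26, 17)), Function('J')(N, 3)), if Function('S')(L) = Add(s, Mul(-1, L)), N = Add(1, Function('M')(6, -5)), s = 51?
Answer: 7800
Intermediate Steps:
Function('M')(v, Q) = Pow(Q, 2)
N = 26 (N = Add(1, Pow(-5, 2)) = Add(1, 25) = 26)
Function('S')(L) = Add(51, Mul(-1, L))
Function('J')(l, H) = Add(-15, Mul(5, H), Mul(5, l)) (Function('J')(l, H) = Mul(Add(Add(Add(1, H), -4), l), 5) = Mul(Add(Add(-3, H), l), 5) = Mul(Add(-3, H, l), 5) = Add(-15, Mul(5, H), Mul(5, l)))
Mul(Function('S')(Add(-26, 17)), Function('J')(N, 3)) = Mul(Add(51, Mul(-1, Add(-26, 17))), Add(-15, Mul(5, 3), Mul(5, 26))) = Mul(Add(51, Mul(-1, -9)), Add(-15, 15, 130)) = Mul(Add(51, 9), 130) = Mul(60, 130) = 7800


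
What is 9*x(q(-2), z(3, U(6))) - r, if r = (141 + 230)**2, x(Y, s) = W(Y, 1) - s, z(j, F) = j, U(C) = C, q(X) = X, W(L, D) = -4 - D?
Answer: -137713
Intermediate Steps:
x(Y, s) = -5 - s (x(Y, s) = (-4 - 1*1) - s = (-4 - 1) - s = -5 - s)
r = 137641 (r = 371**2 = 137641)
9*x(q(-2), z(3, U(6))) - r = 9*(-5 - 1*3) - 1*137641 = 9*(-5 - 3) - 137641 = 9*(-8) - 137641 = -72 - 137641 = -137713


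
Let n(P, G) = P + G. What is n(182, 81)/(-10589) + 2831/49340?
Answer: 17001039/522461260 ≈ 0.032540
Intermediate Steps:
n(P, G) = G + P
n(182, 81)/(-10589) + 2831/49340 = (81 + 182)/(-10589) + 2831/49340 = 263*(-1/10589) + 2831*(1/49340) = -263/10589 + 2831/49340 = 17001039/522461260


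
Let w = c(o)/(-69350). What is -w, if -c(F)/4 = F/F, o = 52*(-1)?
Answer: -2/34675 ≈ -5.7678e-5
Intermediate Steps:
o = -52
c(F) = -4 (c(F) = -4*F/F = -4*1 = -4)
w = 2/34675 (w = -4/(-69350) = -4*(-1/69350) = 2/34675 ≈ 5.7678e-5)
-w = -1*2/34675 = -2/34675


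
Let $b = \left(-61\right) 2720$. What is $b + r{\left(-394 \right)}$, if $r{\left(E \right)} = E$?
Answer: $-166314$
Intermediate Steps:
$b = -165920$
$b + r{\left(-394 \right)} = -165920 - 394 = -166314$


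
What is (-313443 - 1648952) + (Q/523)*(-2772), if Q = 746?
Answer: -1028400497/523 ≈ -1.9663e+6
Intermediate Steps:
(-313443 - 1648952) + (Q/523)*(-2772) = (-313443 - 1648952) + (746/523)*(-2772) = -1962395 + (746*(1/523))*(-2772) = -1962395 + (746/523)*(-2772) = -1962395 - 2067912/523 = -1028400497/523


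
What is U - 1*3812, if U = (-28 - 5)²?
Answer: -2723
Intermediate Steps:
U = 1089 (U = (-33)² = 1089)
U - 1*3812 = 1089 - 1*3812 = 1089 - 3812 = -2723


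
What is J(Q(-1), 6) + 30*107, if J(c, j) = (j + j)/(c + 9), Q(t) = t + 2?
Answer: 16056/5 ≈ 3211.2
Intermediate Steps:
Q(t) = 2 + t
J(c, j) = 2*j/(9 + c) (J(c, j) = (2*j)/(9 + c) = 2*j/(9 + c))
J(Q(-1), 6) + 30*107 = 2*6/(9 + (2 - 1)) + 30*107 = 2*6/(9 + 1) + 3210 = 2*6/10 + 3210 = 2*6*(⅒) + 3210 = 6/5 + 3210 = 16056/5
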